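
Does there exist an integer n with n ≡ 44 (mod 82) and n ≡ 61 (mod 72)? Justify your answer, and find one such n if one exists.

No, no such integer exists.

Reduce both congruences modulo 2, which divides 82 and 72: they say n ≡ 44 (mod 2) and n ≡ 61 (mod 2).
But 44 mod 2 = 0 while 61 mod 2 = 1, a contradiction.
Therefore no such n exists.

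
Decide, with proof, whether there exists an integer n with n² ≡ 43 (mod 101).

n = 89 works: 89² = 7921, and 7921 − 43 = 7878 = 78·101.

n = 89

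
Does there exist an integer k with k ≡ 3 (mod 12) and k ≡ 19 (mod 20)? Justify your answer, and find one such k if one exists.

gcd(12, 20) = 4. A simultaneous solution exists iff 3 ≡ 19 (mod 4); here 3 mod 4 = 3 = 19 mod 4, so it does.
List candidates k ≡ 3 (mod 12): 3, 15, 27, 39. Modulo 20 these are 3, 15, 7, 19; 39 gives 19 as required.
Verify: 39 = 3·12 + 3 and 39 = 1·20 + 19. ✓

k = 39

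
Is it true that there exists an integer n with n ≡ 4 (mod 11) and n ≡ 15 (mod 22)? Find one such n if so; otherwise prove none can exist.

Here gcd(11, 22) = 11, and both 4 and 15 leave remainder 4 mod 11, so the system is consistent.
List candidates n ≡ 4 (mod 11): 4, 15. Modulo 22 these are 4, 15; 15 gives 15 as required.
Indeed 15 ≡ 4 (mod 11) and 15 ≡ 15 (mod 22).

n = 15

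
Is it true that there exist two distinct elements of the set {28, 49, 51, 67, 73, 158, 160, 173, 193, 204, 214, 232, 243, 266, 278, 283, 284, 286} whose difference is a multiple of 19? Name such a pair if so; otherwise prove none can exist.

Residues mod 19: 28↦9, 49↦11, 51↦13, 67↦10, 73↦16, 158↦6, 160↦8, 173↦2, 193↦3, 204↦14, 214↦5, 232↦4, 243↦15, 266↦0, 278↦12, 283↦17, 284↦18, 286↦1.
These 18 residues are pairwise different, hence no difference of two elements is divisible by 19.

No such pair exists.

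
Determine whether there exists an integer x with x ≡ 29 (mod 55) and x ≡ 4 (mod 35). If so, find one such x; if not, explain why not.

gcd(55, 35) = 5. A simultaneous solution exists iff 29 ≡ 4 (mod 5); here 29 mod 5 = 4 = 4 mod 5, so it does.
Step through x = 29, 29 + 55, 29 + 2·55, …: the values 29, 84, 139, 194, 249 reduce mod 35 to 29, 14, 34, 19, 4. The value 249 hits 4.
Verify: 249 = 4·55 + 29 and 249 = 7·35 + 4. ✓

x = 249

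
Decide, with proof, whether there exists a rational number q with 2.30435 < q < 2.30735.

q = 83/36

Scale by 36: the interval becomes (82.95660, 83.06460), which contains the integer 83.
Hence 83/36 is a rational number with 2.30435 < 83/36 < 2.30735.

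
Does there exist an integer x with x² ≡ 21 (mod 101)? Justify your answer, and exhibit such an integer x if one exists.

x = 83

Take x = 83. Then 83² = 6889 = 68·101 + 21, so 83² ≡ 21 (mod 101).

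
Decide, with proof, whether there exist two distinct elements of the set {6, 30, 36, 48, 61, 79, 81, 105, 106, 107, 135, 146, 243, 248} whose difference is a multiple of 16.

Residues mod 16: 6↦6, 30↦14, 36↦4, 48↦0, 61↦13, 79↦15, 81↦1, 105↦9, 106↦10, 107↦11, 135↦7, 146↦2, 243↦3, 248↦8.
These 14 residues are pairwise different, hence no difference of two elements is divisible by 16.

There is no such pair.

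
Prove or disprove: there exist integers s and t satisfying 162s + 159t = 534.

s = 19, t = -16

Every value of 162s + 159t is a multiple of gcd(162, 159) = 3; since 3 ∣ 534, solutions exist.
Dividing through by 3 reduces the equation to 54s + 53t = 178.
Dividing repeatedly: 54 = 1·53 + 1, 53 = 53·1 + 0.
Working back up the chain: 1 = 54 − 1·53. So 54·1 + 53·(-1) = 1.
Multiplying through by 178: s = 1·178 = 178, t = (-1)·178 = -178 is a solution.
Shifting by a multiple of (53, −54) keeps it a solution: s = 178 − 3·53 = 19, t = -178 + 3·54 = -16.
Check: 162·19 + 159·(-16) = 3078 − 2544 = 534. ✓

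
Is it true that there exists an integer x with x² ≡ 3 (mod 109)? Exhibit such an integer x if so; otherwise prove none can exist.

x = 49

x = 49 works: 49² = 2401, and 2401 − 3 = 2398 = 22·109.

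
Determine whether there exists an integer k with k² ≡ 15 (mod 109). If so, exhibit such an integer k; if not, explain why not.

Take k = 48. Then 48² = 2304 = 21·109 + 15, so 48² ≡ 15 (mod 109).

k = 48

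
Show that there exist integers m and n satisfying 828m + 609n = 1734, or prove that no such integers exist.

Every value of 828m + 609n is a multiple of gcd(828, 609) = 3; since 3 ∣ 1734, solutions exist.
Dividing through by 3 reduces the equation to 276m + 203n = 578.
Dividing repeatedly: 276 = 1·203 + 73, 203 = 2·73 + 57, 73 = 1·57 + 16, 57 = 3·16 + 9, 16 = 1·9 + 7, 9 = 1·7 + 2, 7 = 3·2 + 1, 2 = 2·1 + 0.
Back-substituting, 1 = 7 − 3·2 = 7 − 3·(9 − 1·7) = −3·9 + 4·7 = −3·9 + 4·(16 − 1·9) = 4·16 − 7·9 = 4·16 − 7·(57 − 3·16) = −7·57 + 25·16 = −7·57 + 25·(73 − 1·57) = 25·73 − 32·57 = 25·73 − 32·(203 − 2·73) = −32·203 + 89·73 = −32·203 + 89·(276 − 1·203) = 89·276 − 121·203; that is, 276·89 + 203·(-121) = 1.
Times 578: 276·51442 + 203·(-69938) = 578, so (51442, -69938) solves it.
Shifting by a multiple of (203, −276) keeps it a solution: m = 51442 − 253·203 = 83, n = -69938 + 253·276 = -110.
Indeed 828·83 + 609·(-110) = 68724 − 66990 = 1734.

m = 83, n = -110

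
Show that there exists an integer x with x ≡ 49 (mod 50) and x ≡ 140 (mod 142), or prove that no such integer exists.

No, no such integer exists.

Reduce both congruences modulo 2, which divides 50 and 142: they say x ≡ 49 (mod 2) and x ≡ 140 (mod 2).
However 49 ≡ 1 and 140 ≡ 0 (mod 2), and 1 ≠ 0.
Hence the system has no solution.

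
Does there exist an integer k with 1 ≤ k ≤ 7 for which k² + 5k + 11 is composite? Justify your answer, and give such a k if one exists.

k = 7

At k = 7: 7² + 5·7 + 11 = 95 = 5·19, which is composite.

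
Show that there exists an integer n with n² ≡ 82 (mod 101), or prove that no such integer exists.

Take n = 53. Then 53² = 2809 = 27·101 + 82, so 53² ≡ 82 (mod 101).

n = 53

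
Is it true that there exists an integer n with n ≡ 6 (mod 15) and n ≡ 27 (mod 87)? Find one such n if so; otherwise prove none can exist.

n = 201

gcd(15, 87) = 3. A simultaneous solution exists iff 6 ≡ 27 (mod 3); here 6 mod 3 = 0 = 27 mod 3, so it does.
Put n = 6 + 15t, so we need 15t ≡ 21 (mod 87), equivalently (divide by 3) 5t ≡ 7 (mod 29).
Invert 5 mod 29 by the Euclidean algorithm: 29 = 5·5 + 4, 5 = 1·4 + 1, 4 = 4·1 + 0; back-substituting, 1 = 5 − 1·4 = 5 − (29 − 5·5) = −29 + 6·5. Hence 5·6 ≡ 1, so 5⁻¹ ≡ 6 (mod 29).
Multiplying by 6: t ≡ 6·7 = 42 ≡ 13 (mod 29).
Then n = 6 + 15·13 = 201.
Verify: 201 = 13·15 + 6 and 201 = 2·87 + 27. ✓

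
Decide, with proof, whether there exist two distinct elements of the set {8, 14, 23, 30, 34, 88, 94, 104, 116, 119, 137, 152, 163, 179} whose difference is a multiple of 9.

8 and 116 are such a pair.

8 mod 9 = 8 and 116 mod 9 = 8, so 116 − 8 = 108 = 12·9.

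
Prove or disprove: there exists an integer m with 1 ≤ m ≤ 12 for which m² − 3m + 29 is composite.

At m = 11: 11² − 3·11 + 29 = 117 = 3·39, which is composite.

m = 11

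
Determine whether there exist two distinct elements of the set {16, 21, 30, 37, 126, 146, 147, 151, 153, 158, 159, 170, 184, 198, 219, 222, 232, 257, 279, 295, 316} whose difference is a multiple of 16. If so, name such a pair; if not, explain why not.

The pair (21, 37) works.

Reduce each element mod 16: 16↦0, 21↦5, 30↦14, 37↦5, 126↦14, 146↦2, 147↦3, 151↦7, 153↦9, 158↦14, 159↦15, 170↦10, 184↦8, 198↦6, 219↦11, 222↦14, 232↦8, 257↦1, 279↦7, 295↦7, 316↦12. The residue 5 repeats (at 21 and 37), and 37 − 21 = 16 = 1·16.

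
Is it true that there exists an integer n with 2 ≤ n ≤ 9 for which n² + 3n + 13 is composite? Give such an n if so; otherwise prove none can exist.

At n = 9: 9² + 3·9 + 13 = 121 = 11·11, which is composite.

n = 9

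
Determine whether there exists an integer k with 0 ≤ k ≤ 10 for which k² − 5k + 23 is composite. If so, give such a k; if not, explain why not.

There is no such integer k in that range.

The values for k = 0, 1, …, 10 are 23, 19, 17, 17, 19, 23, 29, 37, 47, 59, 73, and each of these is prime.
So no value in the range makes the expression composite.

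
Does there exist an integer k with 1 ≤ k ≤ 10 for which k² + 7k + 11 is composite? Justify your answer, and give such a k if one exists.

k = 4

At k = 4: 4² + 7·4 + 11 = 55 = 5·11, which is composite.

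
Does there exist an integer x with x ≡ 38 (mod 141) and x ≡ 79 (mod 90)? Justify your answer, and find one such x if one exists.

Reduce both congruences modulo 3, which divides 141 and 90: they say x ≡ 38 (mod 3) and x ≡ 79 (mod 3).
These are incompatible: 38 − 79 = -41 is not divisible by 3.
So no integer satisfies both congruences.

There is no such integer.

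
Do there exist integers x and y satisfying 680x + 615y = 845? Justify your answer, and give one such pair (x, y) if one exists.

x = 13, y = -13

gcd(680, 615) = 5, and 5 divides 845, so integer solutions exist.
Dividing through by 5 reduces the equation to 136x + 123y = 169.
Euclidean algorithm: 136 = 1·123 + 13, 123 = 9·13 + 6, 13 = 2·6 + 1, 6 = 6·1 + 0.
Unwinding: 1 = 13 − 2·6 = 13 − 2·(123 − 9·13) = −2·123 + 19·13 = −2·123 + 19·(136 − 1·123) = 19·136 − 21·123, i.e. 136·19 + 123·(-21) = 1.
Scaling by 169 gives the particular solution (x, y) = (3211, -3549).
Shifting by a multiple of (123, −136) keeps it a solution: x = 3211 − 26·123 = 13, y = -3549 + 26·136 = -13.
Indeed 680·13 + 615·(-13) = 8840 − 7995 = 845.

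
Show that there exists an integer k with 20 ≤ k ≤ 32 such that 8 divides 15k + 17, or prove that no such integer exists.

k = 25

At k = 25 we get 15·25 + 17 = 392, and 392 = 8·49.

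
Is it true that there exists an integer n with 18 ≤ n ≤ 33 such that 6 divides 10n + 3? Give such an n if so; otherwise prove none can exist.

The values of 10n + 3 for n = 18, 19, …, 33 are 183, 193, 203, 213, 223, 233, 243, 253, 263, 273, 283, 293, 303, 313, 323, 333; reduced mod 6 these are 3, 1, 5, 3, 1, 5, 3, 1, 5, 3, 1, 5, 3, 1, 5, 3.
The residue 0 does not occur, so no n in [18, 33] makes 10n + 3 a multiple of 6.

There is no such integer n in that range.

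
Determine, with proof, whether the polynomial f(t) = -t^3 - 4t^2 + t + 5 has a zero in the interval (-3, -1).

Such a root exists.

f(-3) = -7 and f(-1) = 1, which have opposite signs.
As a polynomial, f is continuous on every closed interval.
By the Intermediate Value Theorem, f takes the value 0 somewhere in the open interval.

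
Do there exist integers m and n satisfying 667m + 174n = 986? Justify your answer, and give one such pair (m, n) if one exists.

Every value of 667m + 174n is a multiple of gcd(667, 174) = 29; since 29 ∣ 986, solutions exist.
Dividing through by 29 reduces the equation to 23m + 6n = 34.
Euclidean algorithm: 23 = 3·6 + 5, 6 = 1·5 + 1, 5 = 5·1 + 0.
Working back up the chain: 1 = 6 − 1·5 = 6 − (23 − 3·6) = −23 + 4·6. So 23·(-1) + 6·4 = 1.
Scaling by 34 gives the particular solution (m, n) = (-34, 136).
Adding 6·6 to m and subtracting 6·23 from n gives the tidier solution (2, -2).
Indeed 667·2 + 174·(-2) = 1334 − 348 = 986.

m = 2, n = -2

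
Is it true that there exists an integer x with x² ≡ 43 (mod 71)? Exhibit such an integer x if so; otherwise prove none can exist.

x = 16

x = 16 works: 16² = 256, and 256 − 43 = 213 = 3·71.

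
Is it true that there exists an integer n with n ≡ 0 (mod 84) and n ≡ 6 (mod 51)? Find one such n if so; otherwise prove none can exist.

The moduli are not coprime: gcd(84, 51) = 3. Compatibility requires 3 ∣ (6 − 0) = 6, which holds, so solutions exist.
Put n = 0 + 84t, so we need 84t ≡ 6 (mod 51), equivalently (divide by 3) 28t ≡ 2 (mod 17).
28 ≡ 11 (mod 17), so this reads 11t ≡ 2 (mod 17). Note 11·14 = 154 ≡ 1 (mod 17) (as 154 − 1 = 9·17), so 11⁻¹ ≡ 14.
Multiplying by 14: t ≡ 14·2 = 28 ≡ 11 (mod 17).
Then n = 0 + 84·11 = 924.
Check: 924 mod 84 = 0, 924 mod 51 = 6. ✓

n = 924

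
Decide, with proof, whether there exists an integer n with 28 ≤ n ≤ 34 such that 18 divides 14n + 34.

n = 31

n = 31 works, since 14·31 + 34 = 468 = 26·18.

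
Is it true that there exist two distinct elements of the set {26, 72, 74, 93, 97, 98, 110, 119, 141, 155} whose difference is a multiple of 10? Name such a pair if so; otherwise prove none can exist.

There is no such pair.

Two integers differ by a multiple of 10 exactly when they have the same residue mod 10. The residues are 26↦6, 72↦2, 74↦4, 93↦3, 97↦7, 98↦8, 110↦0, 119↦9, 141↦1, 155↦5.
These 10 residues are pairwise different, hence no difference of two elements is divisible by 10.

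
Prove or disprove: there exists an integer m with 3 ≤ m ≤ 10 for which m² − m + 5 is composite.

At m = 5: 5² − 5 + 5 = 25 = 5·5, which is composite.

m = 5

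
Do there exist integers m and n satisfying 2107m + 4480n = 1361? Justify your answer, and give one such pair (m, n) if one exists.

Both 2107 and 4480 are divisible by gcd(2107, 4480) = 7, hence so is any combination 2107m + 4480n.
But 1361 = 7·194 + 3, so 7 ∤ 1361.
Hence no integers m, n satisfy the equation.

No such integers exist.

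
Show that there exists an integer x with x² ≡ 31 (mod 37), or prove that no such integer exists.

No, no such integer exists.

Apply Euler's criterion with the prime 37: 31 is a quadratic residue iff 31^18 ≡ 1 (mod 37), and a non-residue iff it is ≡ −1.
Squaring successively (mod 37): 31^2 = 961 ≡ 36; 31^4 ≡ 36² = 1296 ≡ 1; 31^8 ≡ 1² = 1 ≡ 1; 31^16 ≡ 1² = 1 ≡ 1.
Since 18 = 16 + 2, 31^18 ≡ 1 · 36; multiplying out mod 37: 1·36 = 36 ≡ 36. Thus 31^18 ≡ 36 ≡ −1 (mod 37).
By Euler's criterion 31 is a quadratic non-residue mod 37: no x satisfies x² ≡ 31 (mod 37).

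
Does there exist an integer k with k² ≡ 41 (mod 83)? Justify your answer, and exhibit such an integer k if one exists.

k = 37 works: 37² = 1369, and 1369 − 41 = 1328 = 16·83.

k = 37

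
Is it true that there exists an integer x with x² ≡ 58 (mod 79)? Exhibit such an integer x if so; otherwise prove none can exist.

79 is prime, so by Euler's criterion 58 is a square mod 79 iff 58^((79−1)/2) = 58^39 ≡ 1 (mod 79).
Squaring successively (mod 79): 58^2 = 3364 ≡ 46; 58^4 ≡ 46² = 2116 ≡ 62; 58^8 ≡ 62² = 3844 ≡ 52; 58^16 ≡ 52² = 2704 ≡ 18; 58^32 ≡ 18² = 324 ≡ 8.
Since 39 = 32 + 4 + 2 + 1, 58^39 ≡ 8 · 62 · 46 · 58; multiplying out mod 79: 8·62 = 496 ≡ 22, then 22·46 = 1012 ≡ 64, then 64·58 = 3712 ≡ 78. Thus 58^39 ≡ 78 ≡ −1 (mod 79).
The value −1 means 58 is a non-residue modulo 79, so x² ≡ 58 (mod 79) is impossible.

No, no such integer exists.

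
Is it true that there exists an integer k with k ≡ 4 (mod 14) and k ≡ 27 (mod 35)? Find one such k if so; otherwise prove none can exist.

Reduce both congruences modulo 7, which divides 14 and 35: they say k ≡ 4 (mod 7) and k ≡ 27 (mod 7).
These are incompatible: 4 − 27 = -23 is not divisible by 7.
So no integer satisfies both congruences.

No, no such integer exists.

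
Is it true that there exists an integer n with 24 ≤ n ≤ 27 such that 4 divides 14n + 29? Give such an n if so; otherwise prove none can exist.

No such integer n in that range exists.

For n = 24, 25, 26, 27 the values of 14n + 29 modulo 4 are 1, 3, 1, 3 respectively.
The residue 0 does not occur, so no n in [24, 27] makes 14n + 29 a multiple of 4.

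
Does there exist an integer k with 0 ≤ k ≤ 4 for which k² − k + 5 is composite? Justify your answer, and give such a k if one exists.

No, no such integer k in that range exists.

The values for k = 0, 1, …, 4 are 5, 5, 7, 11, 17, and each of these is prime.
So no value in the range makes the expression composite.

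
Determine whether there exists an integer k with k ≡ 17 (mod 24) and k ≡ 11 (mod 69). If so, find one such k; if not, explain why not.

Here gcd(24, 69) = 3, and both 17 and 11 leave remainder 2 mod 3, so the system is consistent.
Write k = 17 + 24t. Then 24t ≡ 11 − 17 ≡ 63 (mod 69); dividing through by 3 gives 8t ≡ 21 (mod 23).
Since 8·3 = 24 = 1·23 + 1, the inverse of 8 mod 23 is 3.
Therefore t ≡ 3·21 = 63 ≡ 17 (mod 23).
Then k = 17 + 24·17 = 425.
Indeed 425 ≡ 17 (mod 24) and 425 ≡ 11 (mod 69).

k = 425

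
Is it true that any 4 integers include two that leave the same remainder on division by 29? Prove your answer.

Take the 4 consecutive integers 41, 42, 43, 44: their residues mod 29 are all distinct because 4 ≤ 29.
So no two of them leave the same remainder on division by 29; the claim fails for this set.

No, the set {41, 42, 43, 44} is a counterexample.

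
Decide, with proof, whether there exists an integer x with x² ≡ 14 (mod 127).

There is no such integer.

Apply Euler's criterion with the prime 127: 14 is a quadratic residue iff 14^63 ≡ 1 (mod 127), and a non-residue iff it is ≡ −1.
Repeated squaring mod 127: 14^2 = 196 ≡ 69; 14^4 ≡ 69² = 4761 ≡ 62; 14^8 ≡ 62² = 3844 ≡ 34; 14^16 ≡ 34² = 1156 ≡ 13; 14^32 ≡ 13² = 169 ≡ 42.
Since 63 = 32 + 16 + 8 + 4 + 2 + 1, 14^63 ≡ 42 · 13 · 34 · 62 · 69 · 14; multiplying out mod 127: 42·13 = 546 ≡ 38, then 38·34 = 1292 ≡ 22, then 22·62 = 1364 ≡ 94, then 94·69 = 6486 ≡ 9, then 9·14 = 126 ≡ 126. Thus 14^63 ≡ 126 ≡ −1 (mod 127).
The value −1 means 14 is a non-residue modulo 127, so x² ≡ 14 (mod 127) is impossible.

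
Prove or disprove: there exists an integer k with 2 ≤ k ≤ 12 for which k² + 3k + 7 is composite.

At k = 7: 7² + 3·7 + 7 = 77 = 7·11, which is composite.

k = 7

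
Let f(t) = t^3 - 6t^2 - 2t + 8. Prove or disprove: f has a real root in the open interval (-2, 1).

f(-2) = -20 and f(1) = 1, which have opposite signs.
Since f is a polynomial it is continuous on [-2, 1].
By the Intermediate Value Theorem f must vanish at some point of (-2, 1).

Yes, f has a root in the interval.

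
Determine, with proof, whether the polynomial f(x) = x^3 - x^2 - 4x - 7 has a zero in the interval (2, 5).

f(2) = -11 and f(5) = 73, which have opposite signs.
As a polynomial, f is continuous on every closed interval.
By the Intermediate Value Theorem f must vanish at some point of (2, 5).

Such a root exists.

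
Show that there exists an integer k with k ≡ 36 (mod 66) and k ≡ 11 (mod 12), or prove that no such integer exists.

Reduce both congruences modulo 6, which divides 66 and 12: they say k ≡ 36 (mod 6) and k ≡ 11 (mod 6).
These are incompatible: 36 − 11 = 25 is not divisible by 6.
So no integer satisfies both congruences.

There is no such integer.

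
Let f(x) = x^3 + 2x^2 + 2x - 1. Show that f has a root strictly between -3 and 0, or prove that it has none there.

f(-3) = -16 and f(0) = -1, both negative.
The derivative f'(x) = 3x^2 + 4x + 2 is a quadratic with discriminant 4² − 4·3·2 = -8 < 0; it never vanishes, so it is always positive (sign of the leading coefficient).
Hence f is strictly increasing on ℝ, and in particular on [-3, 0]. A strictly monotone function with same-sign endpoint values stays negative on the whole interval, so f has no zero in (-3, 0).

f has no root in that interval.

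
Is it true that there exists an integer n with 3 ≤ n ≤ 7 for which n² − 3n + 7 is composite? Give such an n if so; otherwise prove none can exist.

n = 6

At n = 6: 6² − 3·6 + 7 = 25 = 5·5, which is composite.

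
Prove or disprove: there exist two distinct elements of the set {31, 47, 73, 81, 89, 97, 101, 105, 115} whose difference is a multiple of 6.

Both 31 and 73 leave remainder 1 on division by 6; their difference 42 = 7·6 is a multiple of 6.

Yes: 31 and 73.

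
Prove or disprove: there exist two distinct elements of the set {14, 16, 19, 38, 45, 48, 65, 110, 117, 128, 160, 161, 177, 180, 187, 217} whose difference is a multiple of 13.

19 and 45 are such a pair.

19 mod 13 = 6 and 45 mod 13 = 6, so 45 − 19 = 26 = 2·13.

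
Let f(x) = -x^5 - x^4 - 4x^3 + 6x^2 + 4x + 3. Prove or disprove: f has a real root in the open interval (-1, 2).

Yes, f has a root in the interval.

f(-1) = 9 and f(2) = -45, which have opposite signs.
As a polynomial, f is continuous on every closed interval.
By the Intermediate Value Theorem f must vanish at some point of (-1, 2).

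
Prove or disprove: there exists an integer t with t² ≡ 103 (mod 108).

Reduce modulo 4, which divides 108: we would need t² ≡ 3 (mod 4).
Squares mod 4 repeat after t = 2 (as (−t)² = t²); for t = 0..2 they are 0, 1, 0.
So the quadratic residues mod 4 are {0, 1}, and 3 is not among them.
Hence no integer t has t² ≡ 103 (mod 108).

No, no such integer exists.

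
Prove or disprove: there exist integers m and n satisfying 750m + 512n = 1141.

gcd(750, 512) = 2, so every integer of the form 750m + 512n is a multiple of 2.
However 1141 leaves remainder 1 on division by 2.
So the equation is unsolvable over ℤ.

No, no such integers exist.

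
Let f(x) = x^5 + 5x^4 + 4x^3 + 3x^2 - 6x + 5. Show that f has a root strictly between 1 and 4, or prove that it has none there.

No such root exists.

f(1) = 12 and f(4) = 2589, both positive, so a sign-change argument is unavailable; we show f keeps this sign on the whole interval.
Substitute x = 1 + u, where 0 < u < 3 on the interval. Expanding, f(1 + u) = u^5 + 10u^4 + 34u^3 + 55u^2 + 37u + 12.
The nonzero coefficients here are all positive, so for u > 0 every term is positive (or zero), and the constant term 12 is strictly positive.
Therefore f(x) > 0 throughout (1, 4), and f has no zero there.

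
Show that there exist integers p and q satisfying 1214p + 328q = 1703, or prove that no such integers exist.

There are no such integers.

gcd(1214, 328) = 2, so every integer of the form 1214p + 328q is a multiple of 2.
But 1703 = 2·851 + 1, so 2 ∤ 1703.
Hence no integers p, q satisfy the equation.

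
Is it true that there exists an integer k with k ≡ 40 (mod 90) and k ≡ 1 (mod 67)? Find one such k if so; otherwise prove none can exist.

k = 3820

The moduli 90 and 67 are coprime, so by the Chinese Remainder Theorem a unique solution modulo 6030 exists.
Write k = 40 + 90t and require 40 + 90t ≡ 1 (mod 67), i.e. 90t ≡ 28 (mod 67).
90 ≡ 23 (mod 67), so this reads 23t ≡ 28 (mod 67). Invert 23 mod 67 by the Euclidean algorithm: 67 = 2·23 + 21, 23 = 1·21 + 2, 21 = 10·2 + 1, 2 = 2·1 + 0; back-substituting, 1 = 21 − 10·2 = 21 − 10·(23 − 1·21) = −10·23 + 11·21 = −10·23 + 11·(67 − 2·23) = 11·67 − 32·23. Hence 23·(-32) ≡ 1, so 23⁻¹ ≡ -32 ≡ 35 (mod 67).
Multiplying by 35: t ≡ 35·28 = 980 ≡ 42 (mod 67).
With t = 42: k = 40 + 90·42 = 3820.
Check: 3820 mod 90 = 40, 3820 mod 67 = 1. ✓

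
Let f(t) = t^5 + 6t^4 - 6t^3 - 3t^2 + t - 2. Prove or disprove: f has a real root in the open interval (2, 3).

The endpoint values f(2) = 68 and f(3) = 541 are both positive. Claim: f(t) > 0 for every t in (2, 3).
Substitute t = 2 + u, where 0 < u < 1 on the interval. Expanding, f(2 + u) = u^5 + 16u^4 + 82u^3 + 185u^2 + 189u + 68.
The nonzero coefficients here are all positive, so for u > 0 every term is positive (or zero), and the constant term 68 is strictly positive.
So f is strictly positive on (2, 3); no root exists in the interval.

No.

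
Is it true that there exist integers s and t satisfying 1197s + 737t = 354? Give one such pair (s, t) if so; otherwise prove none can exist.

s = 318, t = -516

1197 and 737 are coprime, so 1197s + 737t ranges over all of ℤ.
Run the Euclidean algorithm on 1197 and 737: 1197 = 1·737 + 460, 737 = 1·460 + 277, 460 = 1·277 + 183, 277 = 1·183 + 94, 183 = 1·94 + 89, 94 = 1·89 + 5, 89 = 17·5 + 4, 5 = 1·4 + 1, 4 = 4·1 + 0.
Working back up the chain: 1 = 5 − 1·4 = 5 − (89 − 17·5) = −89 + 18·5 = −89 + 18·(94 − 1·89) = 18·94 − 19·89 = 18·94 − 19·(183 − 1·94) = −19·183 + 37·94 = −19·183 + 37·(277 − 1·183) = 37·277 − 56·183 = 37·277 − 56·(460 − 1·277) = −56·460 + 93·277 = −56·460 + 93·(737 − 1·460) = 93·737 − 149·460 = 93·737 − 149·(1197 − 1·737) = −149·1197 + 242·737. So 1197·(-149) + 737·242 = 1.
Times 354: 1197·(-52746) + 737·85668 = 354, so (-52746, 85668) solves it.
Adding 72·737 to s and subtracting 72·1197 from t gives the tidier solution (318, -516).
Check: 1197·318 + 737·(-516) = 380646 − 380292 = 354. ✓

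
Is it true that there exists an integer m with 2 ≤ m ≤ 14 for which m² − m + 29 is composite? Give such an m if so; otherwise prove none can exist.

m = 8

At m = 8: 8² − 8 + 29 = 85 = 5·17, which is composite.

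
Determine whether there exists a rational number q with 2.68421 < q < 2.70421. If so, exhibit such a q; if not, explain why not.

q = 27/10

Look for a denominator N such that an integer falls strictly between N·2.68421 and N·2.70421. N = 10 works: 10·2.68421 = 26.84210 < 27 < 27.04210 = 10·2.70421.
So q = 27/10 works: it is a ratio of integers, and dividing 10·2.68421 < 27 < 10·2.70421 through by 10 gives 2.68421 < 27/10 < 2.70421.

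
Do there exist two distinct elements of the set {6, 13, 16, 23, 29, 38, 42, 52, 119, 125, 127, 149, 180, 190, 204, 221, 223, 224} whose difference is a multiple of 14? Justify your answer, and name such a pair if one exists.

Reduce each element mod 14: 6↦6, 13↦13, 16↦2, 23↦9, 29↦1, 38↦10, 42↦0, 52↦10, 119↦7, 125↦13, 127↦1, 149↦9, 180↦12, 190↦8, 204↦8, 221↦11, 223↦13, 224↦0. The residue 13 repeats (at 13 and 125), and 125 − 13 = 112 = 8·14.

Yes: 13 and 125.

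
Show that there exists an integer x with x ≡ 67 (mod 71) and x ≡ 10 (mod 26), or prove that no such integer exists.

x = 1700

gcd(71, 26) = 1, so the Chinese Remainder Theorem guarantees exactly one residue class mod 1846 satisfying both.
Any solution of the first congruence is x = 67 + 71t; substituting into the second, 71t ≡ 10 − 67 ≡ 21 (mod 26).
71 ≡ 19 (mod 26), so this reads 19t ≡ 21 (mod 26). To invert 19 modulo 26: 26 = 1·19 + 7, 19 = 2·7 + 5, 7 = 1·5 + 2, 5 = 2·2 + 1, 2 = 2·1 + 0, and unwinding, 1 = 5 − 2·2 = 5 − 2·(7 − 1·5) = −2·7 + 3·5 = −2·7 + 3·(19 − 2·7) = 3·19 − 8·7 = 3·19 − 8·(26 − 1·19) = −8·26 + 11·19. Thus 19⁻¹ ≡ 11 (mod 26).
Multiplying by 11: t ≡ 11·21 = 231 ≡ 23 (mod 26).
With t = 23: x = 67 + 71·23 = 1700.
Check: 1700 mod 71 = 67, 1700 mod 26 = 10. ✓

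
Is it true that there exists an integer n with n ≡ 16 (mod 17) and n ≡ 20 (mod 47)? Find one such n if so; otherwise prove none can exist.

n = 67

Since 17 and 47 share no common factor, CRT says the pair of congruences has a solution (unique mod 799).
Any solution of the first congruence is n = 16 + 17t; substituting into the second, 17t ≡ 20 − 16 ≡ 4 (mod 47).
Since 17·36 = 612 = 13·47 + 1, the inverse of 17 mod 47 is 36.
Therefore t ≡ 36·4 = 144 ≡ 3 (mod 47).
With t = 3: n = 16 + 17·3 = 67.
Verify: 67 = 3·17 + 16 and 67 = 1·47 + 20. ✓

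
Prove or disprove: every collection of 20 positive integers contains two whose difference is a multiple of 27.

Take the 20 consecutive integers 15, 16, …, 34: their residues mod 27 are all distinct because 20 ≤ 27.
Any two of them differ by at most 19 < 27 and by at least 1, so no difference is a multiple of 27.

No; for instance {15, 16, 17, 18, 19, 20, 21, 22, 23, 24, 25, 26, 27, 28, 29, 30, 31, 32, 33, 34} is a counterexample.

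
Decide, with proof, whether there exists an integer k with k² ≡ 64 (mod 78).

k = 70 works: 70² = 4900, and 4900 − 64 = 4836 = 62·78.

k = 70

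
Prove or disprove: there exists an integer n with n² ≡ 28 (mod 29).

n = 17 works: 17² = 289, and 289 − 28 = 261 = 9·29.

n = 17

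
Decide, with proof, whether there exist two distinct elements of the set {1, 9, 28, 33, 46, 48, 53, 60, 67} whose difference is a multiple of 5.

1 mod 5 = 1 and 46 mod 5 = 1, so 46 − 1 = 45 = 9·5.

1 and 46 are such a pair.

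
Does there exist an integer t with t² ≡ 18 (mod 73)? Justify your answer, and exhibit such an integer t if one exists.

t = 23

t = 23 works: 23² = 529, and 529 − 18 = 511 = 7·73.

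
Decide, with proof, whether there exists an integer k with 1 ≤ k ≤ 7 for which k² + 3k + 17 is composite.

At k = 5: 5² + 3·5 + 17 = 57 = 3·19, which is composite.

k = 5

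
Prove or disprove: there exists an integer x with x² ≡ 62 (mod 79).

Take x = 33. Then 33² = 1089 = 13·79 + 62, so 33² ≡ 62 (mod 79).

x = 33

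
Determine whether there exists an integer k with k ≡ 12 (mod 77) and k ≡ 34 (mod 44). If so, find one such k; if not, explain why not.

k = 166

gcd(77, 44) = 11. A simultaneous solution exists iff 12 ≡ 34 (mod 11); here 12 mod 11 = 1 = 34 mod 11, so it does.
Step through k = 12, 12 + 77, 12 + 2·77, …: the values 12, 89, 166 reduce mod 44 to 12, 1, 34. The value 166 hits 34.
Verify: 166 = 2·77 + 12 and 166 = 3·44 + 34. ✓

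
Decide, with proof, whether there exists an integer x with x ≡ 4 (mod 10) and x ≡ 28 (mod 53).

x = 134

gcd(10, 53) = 1, so the Chinese Remainder Theorem guarantees exactly one residue class mod 530 satisfying both.
Any solution of the first congruence is x = 4 + 10t; substituting into the second, 10t ≡ 28 − 4 ≡ 24 (mod 53).
Since 10·16 = 160 = 3·53 + 1, the inverse of 10 mod 53 is 16.
Multiplying by 16: t ≡ 16·24 = 384 ≡ 13 (mod 53).
Taking t = 13 gives x = 4 + 10·13 = 134.
Indeed 134 ≡ 4 (mod 10) and 134 ≡ 28 (mod 53).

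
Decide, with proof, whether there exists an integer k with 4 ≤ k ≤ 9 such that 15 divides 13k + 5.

The values of 13k + 5 for k = 4, 5, …, 9 are 57, 70, 83, 96, 109, 122; reduced mod 15 these are 12, 10, 8, 6, 4, 2.
None is 0, so 15 never divides 13k + 5 on this range.

No, no such integer k in that range exists.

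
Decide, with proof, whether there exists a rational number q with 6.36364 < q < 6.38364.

q = 51/8

Multiplying by 8: 8·6.36364 = 50.90912 and 8·6.38364 = 51.06912, so the integer 51 lies strictly between them.
Dividing back, 6.36364 < 51/8 < 6.38364, and 51/8 is rational.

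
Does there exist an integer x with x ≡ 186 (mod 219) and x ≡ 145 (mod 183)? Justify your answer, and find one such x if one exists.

No, no such integer exists.

gcd(219, 183) = 3. If x ≡ 186 (mod 219) and x ≡ 145 (mod 183), then x ≡ 186 (mod 3) and x ≡ 145 (mod 3).
However 186 ≡ 0 and 145 ≡ 1 (mod 3), and 0 ≠ 1.
So no integer satisfies both congruences.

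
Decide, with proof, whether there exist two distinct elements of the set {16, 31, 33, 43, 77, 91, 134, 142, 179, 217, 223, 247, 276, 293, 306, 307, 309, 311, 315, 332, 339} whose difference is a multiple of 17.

16 and 33 are such a pair.

Both 16 and 33 leave remainder 16 on division by 17; their difference 17 = 1·17 is a multiple of 17.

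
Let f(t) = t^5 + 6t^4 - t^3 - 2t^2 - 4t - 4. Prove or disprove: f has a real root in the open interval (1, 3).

Yes, f has a root in the interval.

f(1) = -4 and f(3) = 668, which have opposite signs.
As a polynomial, f is continuous on every closed interval.
By the Intermediate Value Theorem, f takes the value 0 somewhere in the open interval.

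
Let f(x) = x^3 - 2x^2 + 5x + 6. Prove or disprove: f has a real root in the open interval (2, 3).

No.

f(2) = 16 and f(3) = 30, both positive.
The derivative f'(x) = 3x^2 - 4x + 5 is a quadratic with discriminant (-4)² − 4·3·5 = -44 < 0; it never vanishes, so it is always positive (sign of the leading coefficient).
So f is strictly increasing; between 2 and 3 its values lie between f(2) = 16 and f(3) = 30, all positive. Therefore f has no root in (2, 3).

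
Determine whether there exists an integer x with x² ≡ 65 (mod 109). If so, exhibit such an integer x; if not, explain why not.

Apply Euler's criterion with the prime 109: 65 is a quadratic residue iff 65^54 ≡ 1 (mod 109), and a non-residue iff it is ≡ −1.
Repeated squaring mod 109: 65^2 = 4225 ≡ 83; 65^4 ≡ 83² = 6889 ≡ 22; 65^8 ≡ 22² = 484 ≡ 48; 65^16 ≡ 48² = 2304 ≡ 15; 65^32 ≡ 15² = 225 ≡ 7.
Since 54 = 32 + 16 + 4 + 2, 65^54 ≡ 7 · 15 · 22 · 83; multiplying out mod 109: 7·15 = 105 ≡ 105, then 105·22 = 2310 ≡ 21, then 21·83 = 1743 ≡ 108. Thus 65^54 ≡ 108 ≡ −1 (mod 109).
By Euler's criterion 65 is a quadratic non-residue mod 109: no x satisfies x² ≡ 65 (mod 109).

No, no such integer exists.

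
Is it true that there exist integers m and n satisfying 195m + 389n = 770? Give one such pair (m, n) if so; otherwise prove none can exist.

m = 373, n = -185

Since gcd(195, 389) = 1, every integer is an integer combination of 195 and 389.
Dividing repeatedly: 389 = 1·195 + 194, 195 = 1·194 + 1, 194 = 194·1 + 0.
Back-substituting, 1 = 195 − 1·194 = 195 − (389 − 1·195) = −389 + 2·195; that is, 195·2 + 389·(-1) = 1.
Multiplying through by 770: m = 2·770 = 1540, n = (-1)·770 = -770 is a solution.
The general solution is m = 1540 + 389k, n = -770 − 195k; taking k = -3 gives the smaller pair m = 373, n = -185.
Indeed 195·373 + 389·(-185) = 72735 − 71965 = 770.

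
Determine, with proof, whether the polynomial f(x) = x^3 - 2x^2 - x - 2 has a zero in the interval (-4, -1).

No such root exists.

The endpoint values f(-4) = -94 and f(-1) = -4 are both negative. Claim: f(x) < 0 for every x in (-4, -1).
Shift to the endpoint -1: with x = -1 − u (0 < u < 3), one computes f(-1 − u) = -u^3 - 5u^2 - 6u - 4.
The nonzero coefficients here are all negative, so for u > 0 every term is negative (or zero), and the constant term -4 is strictly negative.
Therefore f(x) < 0 throughout (-4, -1), and f has no zero there.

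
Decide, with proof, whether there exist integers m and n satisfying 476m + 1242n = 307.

Both 476 and 1242 are divisible by gcd(476, 1242) = 2, hence so is any combination 476m + 1242n.
But 307 is not a multiple of 2 (it leaves remainder 1).
So the equation is unsolvable over ℤ.

No, no such integers exist.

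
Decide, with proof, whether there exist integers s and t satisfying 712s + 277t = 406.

s = 241, t = -618

Since gcd(712, 277) = 1, every integer is an integer combination of 712 and 277.
Run the Euclidean algorithm on 712 and 277: 712 = 2·277 + 158, 277 = 1·158 + 119, 158 = 1·119 + 39, 119 = 3·39 + 2, 39 = 19·2 + 1, 2 = 2·1 + 0.
Back-substituting, 1 = 39 − 19·2 = 39 − 19·(119 − 3·39) = −19·119 + 58·39 = −19·119 + 58·(158 − 1·119) = 58·158 − 77·119 = 58·158 − 77·(277 − 1·158) = −77·277 + 135·158 = −77·277 + 135·(712 − 2·277) = 135·712 − 347·277; that is, 712·135 + 277·(-347) = 1.
Times 406: 712·54810 + 277·(-140882) = 406, so (54810, -140882) solves it.
The general solution is s = 54810 + 277k, t = -140882 − 712k; taking k = -197 gives the smaller pair s = 241, t = -618.
Indeed 712·241 + 277·(-618) = 171592 − 171186 = 406.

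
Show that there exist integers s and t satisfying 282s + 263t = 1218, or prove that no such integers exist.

s = 161, t = -168

282 and 263 are coprime, so 282s + 263t ranges over all of ℤ.
Euclidean algorithm: 282 = 1·263 + 19, 263 = 13·19 + 16, 19 = 1·16 + 3, 16 = 5·3 + 1, 3 = 3·1 + 0.
Back-substituting, 1 = 16 − 5·3 = 16 − 5·(19 − 1·16) = −5·19 + 6·16 = −5·19 + 6·(263 − 13·19) = 6·263 − 83·19 = 6·263 − 83·(282 − 1·263) = −83·282 + 89·263; that is, 282·(-83) + 263·89 = 1.
Times 1218: 282·(-101094) + 263·108402 = 1218, so (-101094, 108402) solves it.
Shifting by a multiple of (263, −282) keeps it a solution: s = -101094 + 385·263 = 161, t = 108402 − 385·282 = -168.
Indeed 282·161 + 263·(-168) = 45402 − 44184 = 1218.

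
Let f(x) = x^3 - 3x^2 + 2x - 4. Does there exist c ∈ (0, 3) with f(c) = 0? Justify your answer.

f(0) = -4 and f(3) = 2, which have opposite signs.
f is continuous everywhere (it is a polynomial), in particular on [0, 3].
By the Intermediate Value Theorem f must vanish at some point of (0, 3).

Yes, f has a root in the interval.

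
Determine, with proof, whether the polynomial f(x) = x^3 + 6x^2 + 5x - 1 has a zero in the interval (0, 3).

f(0) = -1 and f(3) = 95, which have opposite signs.
As a polynomial, f is continuous on every closed interval.
By the Intermediate Value Theorem, f takes the value 0 somewhere in the open interval.

Such a root exists.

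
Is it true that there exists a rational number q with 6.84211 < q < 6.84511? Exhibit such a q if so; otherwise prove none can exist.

Multiplying by 32: 32·6.84211 = 218.94752 and 32·6.84511 = 219.04352, so the integer 219 lies strictly between them.
Dividing back, 6.84211 < 219/32 < 6.84511, and 219/32 is rational.

q = 219/32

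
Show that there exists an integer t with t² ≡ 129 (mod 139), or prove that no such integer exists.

t = 95

Take t = 95. Then 95² = 9025 = 64·139 + 129, so 95² ≡ 129 (mod 139).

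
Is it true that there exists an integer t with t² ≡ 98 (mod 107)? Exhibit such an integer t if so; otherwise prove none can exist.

There is no such integer.

107 is prime, so by Euler's criterion 98 is a square mod 107 iff 98^((107−1)/2) = 98^53 ≡ 1 (mod 107).
Squaring successively (mod 107): 98^2 = 9604 ≡ 81; 98^4 ≡ 81² = 6561 ≡ 34; 98^8 ≡ 34² = 1156 ≡ 86; 98^16 ≡ 86² = 7396 ≡ 13; 98^32 ≡ 13² = 169 ≡ 62.
Since 53 = 32 + 16 + 4 + 1, 98^53 ≡ 62 · 13 · 34 · 98; multiplying out mod 107: 62·13 = 806 ≡ 57, then 57·34 = 1938 ≡ 12, then 12·98 = 1176 ≡ 106. Thus 98^53 ≡ 106 ≡ −1 (mod 107).
The value −1 means 98 is a non-residue modulo 107, so t² ≡ 98 (mod 107) is impossible.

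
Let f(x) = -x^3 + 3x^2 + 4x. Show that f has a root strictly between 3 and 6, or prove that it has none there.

f(3) = 12 and f(6) = -84, which have opposite signs.
As a polynomial, f is continuous on every closed interval.
By the Intermediate Value Theorem f must vanish at some point of (3, 6).

Such a root exists.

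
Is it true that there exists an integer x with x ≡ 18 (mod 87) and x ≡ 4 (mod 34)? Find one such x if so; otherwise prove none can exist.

The moduli 87 and 34 are coprime, so by the Chinese Remainder Theorem a unique solution modulo 2958 exists.
Write x = 18 + 87t and require 18 + 87t ≡ 4 (mod 34), i.e. 87t ≡ 20 (mod 34).
87 ≡ 19 (mod 34), so this reads 19t ≡ 20 (mod 34). Since 19·9 = 171 = 5·34 + 1, the inverse of 19 mod 34 is 9.
Multiplying by 9: t ≡ 9·20 = 180 ≡ 10 (mod 34).
With t = 10: x = 18 + 87·10 = 888.
Verify: 888 = 10·87 + 18 and 888 = 26·34 + 4. ✓

x = 888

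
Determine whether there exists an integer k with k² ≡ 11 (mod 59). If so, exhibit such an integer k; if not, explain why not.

There is no such integer.

59 is prime, so by Euler's criterion 11 is a square mod 59 iff 11^((59−1)/2) = 11^29 ≡ 1 (mod 59).
Squaring successively (mod 59): 11^2 = 121 ≡ 3; 11^4 ≡ 3² = 9 ≡ 9; 11^8 ≡ 9² = 81 ≡ 22; 11^16 ≡ 22² = 484 ≡ 12.
Since 29 = 16 + 8 + 4 + 1, 11^29 ≡ 12 · 22 · 9 · 11; multiplying out mod 59: 12·22 = 264 ≡ 28, then 28·9 = 252 ≡ 16, then 16·11 = 176 ≡ 58. Thus 11^29 ≡ 58 ≡ −1 (mod 59).
The value −1 means 11 is a non-residue modulo 59, so k² ≡ 11 (mod 59) is impossible.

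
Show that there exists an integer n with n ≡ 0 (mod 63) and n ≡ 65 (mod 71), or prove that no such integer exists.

n = 3402

gcd(63, 71) = 1, so the Chinese Remainder Theorem guarantees exactly one residue class mod 4473 satisfying both.
Any solution of the first congruence is n = 0 + 63t; substituting into the second, 63t ≡ 65 − 0 ≡ 65 (mod 71).
Note 63·62 = 3906 ≡ 1 (mod 71) (as 3906 − 1 = 55·71), so 63⁻¹ ≡ 62.
Multiplying by 62: t ≡ 62·65 = 4030 ≡ 54 (mod 71).
Taking t = 54 gives n = 0 + 63·54 = 3402.
Indeed 3402 ≡ 0 (mod 63) and 3402 ≡ 65 (mod 71).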